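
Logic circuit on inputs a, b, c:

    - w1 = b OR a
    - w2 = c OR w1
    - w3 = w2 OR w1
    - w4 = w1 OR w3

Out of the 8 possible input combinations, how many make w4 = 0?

w4 = w1 OR w3 must be 0, so both w1 = 0 and w3 = 0.
Enumerating the 8 input combinations, 1 give w4 = 0 and 7 give w4 = 1.

1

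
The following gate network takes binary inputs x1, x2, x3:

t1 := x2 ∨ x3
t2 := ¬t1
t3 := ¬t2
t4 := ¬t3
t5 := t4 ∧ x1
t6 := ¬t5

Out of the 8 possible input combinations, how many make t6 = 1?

t6 = ¬t5 must be 1, so t5 = 0.
t5 = t4 ∧ x1 must be 0, so at least one of t4, x1 is 0.
Enumerating the 8 input combinations, 7 give t6 = 1 and 1 give t6 = 0.

7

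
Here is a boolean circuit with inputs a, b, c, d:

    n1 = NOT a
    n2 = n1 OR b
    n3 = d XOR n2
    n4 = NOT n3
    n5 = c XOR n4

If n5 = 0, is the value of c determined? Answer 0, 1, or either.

Both values of c occur among assignments with n5 = 0:
  c=0: a=0, b=0, c=0, d=0
  c=1: a=0, b=0, c=1, d=1

either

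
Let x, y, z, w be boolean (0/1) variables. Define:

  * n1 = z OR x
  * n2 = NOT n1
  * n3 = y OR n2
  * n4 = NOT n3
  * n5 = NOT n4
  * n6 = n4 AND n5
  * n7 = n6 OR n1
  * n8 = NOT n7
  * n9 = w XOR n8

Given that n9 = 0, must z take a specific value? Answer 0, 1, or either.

Both values of z occur among assignments with n9 = 0:
  z=0: x=0, y=0, z=0, w=1
  z=1: x=0, y=0, z=1, w=0

either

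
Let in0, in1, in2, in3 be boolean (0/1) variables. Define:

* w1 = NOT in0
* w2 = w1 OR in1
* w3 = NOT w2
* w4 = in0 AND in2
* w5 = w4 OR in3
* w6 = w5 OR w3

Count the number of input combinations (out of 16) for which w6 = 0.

w6 = w5 OR w3 must be 0, so both w5 = 0 and w3 = 0.
w5 = w4 OR in3 must be 0, so both w4 = 0 and in3 = 0.
w3 = NOT w2 must be 0, so w2 = 1.
Enumerating the 16 input combinations, 5 give w6 = 0 and 11 give w6 = 1.

5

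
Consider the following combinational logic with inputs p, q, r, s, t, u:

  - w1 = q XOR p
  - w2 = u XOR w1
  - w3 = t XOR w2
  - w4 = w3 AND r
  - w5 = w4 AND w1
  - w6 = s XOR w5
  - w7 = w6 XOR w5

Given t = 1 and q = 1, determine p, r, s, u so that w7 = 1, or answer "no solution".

p=0, r=1, s=1, u=1

Check with t = 1 and q = 1 and p=0, r=1, s=1, u=1:
w1 = q XOR p = 1 XOR 0 = 1
w2 = u XOR w1 = 1 XOR 1 = 0
w3 = t XOR w2 = 1 XOR 0 = 1
w4 = w3 AND r = 1 AND 1 = 1
w5 = w4 AND w1 = 1 AND 1 = 1
w6 = s XOR w5 = 1 XOR 1 = 0
w7 = w6 XOR w5 = 0 XOR 1 = 1
So w7 = 1.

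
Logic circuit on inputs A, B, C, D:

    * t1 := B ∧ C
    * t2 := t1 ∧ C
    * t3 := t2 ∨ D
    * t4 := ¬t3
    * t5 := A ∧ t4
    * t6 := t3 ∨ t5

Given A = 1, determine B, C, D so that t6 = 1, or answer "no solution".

B=1, C=1, D=1

t6 = t3 ∨ t5 must be 1, so at least one of t3, t5 is 1.
Check with A = 1 and B=1, C=1, D=1:
t1 = B ∧ C = 1 ∧ 1 = 1
t2 = t1 ∧ C = 1 ∧ 1 = 1
t3 = t2 ∨ D = 1 ∨ 1 = 1
t4 = ¬t3 = ¬1 = 0
t5 = A ∧ t4 = 1 ∧ 0 = 0
t6 = t3 ∨ t5 = 1 ∨ 0 = 1
So t6 = 1.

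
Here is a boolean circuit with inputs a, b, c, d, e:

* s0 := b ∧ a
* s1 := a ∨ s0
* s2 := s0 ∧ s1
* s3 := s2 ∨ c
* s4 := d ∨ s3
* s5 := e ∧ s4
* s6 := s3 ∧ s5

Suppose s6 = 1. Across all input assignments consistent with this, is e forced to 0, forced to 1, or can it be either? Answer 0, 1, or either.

1

s6 = s3 ∧ s5 must be 1, so both s3 = 1 and s5 = 1.
s3 = s2 ∨ c must be 1, so at least one of s2, c is 1.
s5 = e ∧ s4 must be 1, so both e = 1 and s4 = 1.
Every assignment with s6 = 1 has e = 1; there are 10 such assignment(s).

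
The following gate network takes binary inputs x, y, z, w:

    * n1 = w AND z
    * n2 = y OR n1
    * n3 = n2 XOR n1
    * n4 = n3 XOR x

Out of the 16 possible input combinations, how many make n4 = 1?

8

n4 = n3 XOR x must be 1, so n3 and x differ.
Enumerating the 16 input combinations, 8 give n4 = 1 and 8 give n4 = 0.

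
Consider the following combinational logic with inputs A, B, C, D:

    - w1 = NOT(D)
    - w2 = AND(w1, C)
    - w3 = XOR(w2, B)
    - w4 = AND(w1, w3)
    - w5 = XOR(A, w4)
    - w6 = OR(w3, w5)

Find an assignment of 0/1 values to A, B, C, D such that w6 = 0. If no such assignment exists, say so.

A=0 B=0 C=1 D=1

w6 = OR(w3, w5) must be 0, so both w3 = 0 and w5 = 0.
w3 = XOR(w2, B) must be 0, so w2 and B are equal.
w5 = XOR(A, w4) must be 0, so A and w4 are equal.
Check with A=0 B=0 C=1 D=1:
w1 = NOT(D) = NOT 1 = 0
w2 = AND(w1, C) = AND(0, 1) = 0
w3 = XOR(w2, B) = XOR(0, 0) = 0
w4 = AND(w1, w3) = AND(0, 0) = 0
w5 = XOR(A, w4) = XOR(0, 0) = 0
w6 = OR(w3, w5) = OR(0, 0) = 0
So w6 = 0 as required.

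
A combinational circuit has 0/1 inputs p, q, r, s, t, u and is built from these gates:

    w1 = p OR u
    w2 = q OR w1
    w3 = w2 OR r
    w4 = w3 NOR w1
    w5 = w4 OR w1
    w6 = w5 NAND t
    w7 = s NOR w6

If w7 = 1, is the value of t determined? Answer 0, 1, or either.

1

w7 = s NOR w6 must be 1, so both s = 0 and w6 = 0.
Every assignment with w7 = 1 has t = 1; there are 13 such assignment(s).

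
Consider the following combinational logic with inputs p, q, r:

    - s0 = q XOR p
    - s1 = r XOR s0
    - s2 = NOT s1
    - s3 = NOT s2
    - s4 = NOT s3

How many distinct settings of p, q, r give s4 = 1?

4

s4 = NOT s3 must be 1, so s3 = 0.
s3 = NOT s2 must be 0, so s2 = 1.
Enumerating the 8 input combinations, 4 give s4 = 1 and 4 give s4 = 0.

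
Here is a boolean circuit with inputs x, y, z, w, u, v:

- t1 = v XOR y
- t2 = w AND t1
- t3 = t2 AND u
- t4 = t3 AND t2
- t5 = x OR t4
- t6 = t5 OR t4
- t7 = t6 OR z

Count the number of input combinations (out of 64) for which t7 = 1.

t7 = t6 OR z must be 1, so at least one of t6, z is 1.
Enumerating the 64 input combinations, 50 give t7 = 1 and 14 give t7 = 0.

50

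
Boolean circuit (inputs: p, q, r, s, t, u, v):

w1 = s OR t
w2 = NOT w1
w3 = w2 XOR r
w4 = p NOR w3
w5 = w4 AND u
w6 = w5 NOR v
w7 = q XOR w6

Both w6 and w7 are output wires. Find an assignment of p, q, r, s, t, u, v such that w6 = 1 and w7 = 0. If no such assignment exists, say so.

p=0 q=1 r=0 s=1 t=0 u=0 v=0

Check with p=0 q=1 r=0 s=1 t=0 u=0 v=0:
w1 = s OR t = 1 OR 0 = 1
w2 = NOT w1 = NOT 1 = 0
w3 = w2 XOR r = 0 XOR 0 = 0
w4 = p NOR w3 = 0 NOR 0 = 1
w5 = w4 AND u = 1 AND 0 = 0
w6 = w5 NOR v = 0 NOR 0 = 1
w7 = q XOR w6 = 1 XOR 1 = 0
So w6 = 1 and w7 = 0.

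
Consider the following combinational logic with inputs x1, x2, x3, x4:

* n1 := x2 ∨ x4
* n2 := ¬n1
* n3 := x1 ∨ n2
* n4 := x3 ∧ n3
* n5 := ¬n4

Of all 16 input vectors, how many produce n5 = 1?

11

n5 = ¬n4 must be 1, so n4 = 0.
Enumerating the 16 input combinations, 11 give n5 = 1 and 5 give n5 = 0.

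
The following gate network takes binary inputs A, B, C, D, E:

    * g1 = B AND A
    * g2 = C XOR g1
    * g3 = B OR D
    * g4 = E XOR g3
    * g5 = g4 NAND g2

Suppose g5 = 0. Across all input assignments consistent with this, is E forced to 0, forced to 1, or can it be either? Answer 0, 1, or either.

either

Both values of E occur among assignments with g5 = 0:
  E=0: A=0, B=0, C=1, D=1, E=0
  E=1: A=0, B=0, C=1, D=0, E=1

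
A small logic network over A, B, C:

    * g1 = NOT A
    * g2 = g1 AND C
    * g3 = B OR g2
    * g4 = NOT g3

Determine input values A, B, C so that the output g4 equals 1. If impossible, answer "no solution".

Check with A=1 B=0 C=1:
g1 = NOT A = NOT 1 = 0
g2 = g1 AND C = 0 AND 1 = 0
g3 = B OR g2 = 0 OR 0 = 0
g4 = NOT g3 = NOT 0 = 1
So g4 = 1 as required.

A=1 B=0 C=1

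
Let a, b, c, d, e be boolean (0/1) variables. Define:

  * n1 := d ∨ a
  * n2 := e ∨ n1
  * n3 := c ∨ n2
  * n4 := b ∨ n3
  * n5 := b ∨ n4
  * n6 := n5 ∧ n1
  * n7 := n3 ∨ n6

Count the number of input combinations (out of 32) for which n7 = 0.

n7 = n3 ∨ n6 must be 0, so both n3 = 0 and n6 = 0.
n3 = c ∨ n2 must be 0, so both c = 0 and n2 = 0.
n6 = n5 ∧ n1 must be 0, so at least one of n5, n1 is 0.
Satisfying assignments:
  a=0, b=0, c=0, d=0, e=0
  a=0, b=1, c=0, d=0, e=0

2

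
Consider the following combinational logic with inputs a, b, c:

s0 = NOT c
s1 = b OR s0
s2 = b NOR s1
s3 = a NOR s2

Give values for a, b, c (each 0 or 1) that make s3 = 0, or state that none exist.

a=0, b=0, c=1

Check with a=0, b=0, c=1:
s0 = NOT c = NOT 1 = 0
s1 = b OR s0 = 0 OR 0 = 0
s2 = b NOR s1 = 0 NOR 0 = 1
s3 = a NOR s2 = 0 NOR 1 = 0
So s3 = 0 as required.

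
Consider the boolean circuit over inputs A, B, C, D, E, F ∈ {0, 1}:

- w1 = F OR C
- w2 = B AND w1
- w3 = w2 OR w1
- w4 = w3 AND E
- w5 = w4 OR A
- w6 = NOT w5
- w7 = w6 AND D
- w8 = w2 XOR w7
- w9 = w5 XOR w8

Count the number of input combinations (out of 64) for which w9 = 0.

28

w9 = w5 XOR w8 must be 0, so w5 and w8 are equal.
Enumerating the 64 input combinations, 28 give w9 = 0 and 36 give w9 = 1.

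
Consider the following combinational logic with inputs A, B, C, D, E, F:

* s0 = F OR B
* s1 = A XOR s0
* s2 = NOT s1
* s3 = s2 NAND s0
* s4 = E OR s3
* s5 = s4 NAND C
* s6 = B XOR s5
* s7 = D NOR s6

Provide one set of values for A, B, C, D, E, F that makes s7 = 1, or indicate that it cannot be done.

s7 = D NOR s6 must be 1, so both D = 0 and s6 = 0.
Check with A=1, B=0, C=1, D=0, E=1, F=0:
s0 = F OR B = 0 OR 0 = 0
s1 = A XOR s0 = 1 XOR 0 = 1
s2 = NOT s1 = NOT 1 = 0
s3 = s2 NAND s0 = 0 NAND 0 = 1
s4 = E OR s3 = 1 OR 1 = 1
s5 = s4 NAND C = 1 NAND 1 = 0
s6 = B XOR s5 = 0 XOR 0 = 0
s7 = D NOR s6 = 0 NOR 0 = 1
So s7 = 1 as required.

A=1, B=0, C=1, D=0, E=1, F=0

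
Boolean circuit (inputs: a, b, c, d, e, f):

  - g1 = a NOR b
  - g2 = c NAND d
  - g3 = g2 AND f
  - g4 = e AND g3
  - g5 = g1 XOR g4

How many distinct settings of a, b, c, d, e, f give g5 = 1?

g5 = g1 XOR g4 must be 1, so g1 and g4 differ.
Enumerating the 64 input combinations, 22 give g5 = 1 and 42 give g5 = 0.

22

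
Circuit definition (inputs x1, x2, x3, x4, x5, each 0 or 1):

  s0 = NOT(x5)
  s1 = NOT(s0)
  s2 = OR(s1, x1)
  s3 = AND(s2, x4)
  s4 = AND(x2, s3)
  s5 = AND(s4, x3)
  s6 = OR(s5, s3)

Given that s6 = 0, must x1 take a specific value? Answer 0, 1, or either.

Both values of x1 occur among assignments with s6 = 0:
  x1=0: x1=0, x2=0, x3=0, x4=0, x5=0
  x1=1: x1=1, x2=0, x3=0, x4=0, x5=0

either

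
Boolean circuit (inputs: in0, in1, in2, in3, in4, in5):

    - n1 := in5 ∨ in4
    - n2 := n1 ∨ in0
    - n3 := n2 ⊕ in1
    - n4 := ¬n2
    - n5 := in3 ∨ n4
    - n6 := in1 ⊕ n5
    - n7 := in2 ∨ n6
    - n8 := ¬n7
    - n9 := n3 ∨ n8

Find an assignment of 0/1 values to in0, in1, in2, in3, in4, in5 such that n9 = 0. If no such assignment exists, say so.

Check with in0=1, in1=1, in2=1, in3=1, in4=1, in5=0:
n1 = in5 ∨ in4 = 0 ∨ 1 = 1
n2 = n1 ∨ in0 = 1 ∨ 1 = 1
n3 = n2 ⊕ in1 = 1 ⊕ 1 = 0
n4 = ¬n2 = ¬1 = 0
n5 = in3 ∨ n4 = 1 ∨ 0 = 1
n6 = in1 ⊕ n5 = 1 ⊕ 1 = 0
n7 = in2 ∨ n6 = 1 ∨ 0 = 1
n8 = ¬n7 = ¬1 = 0
n9 = n3 ∨ n8 = 0 ∨ 0 = 0
So n9 = 0 as required.

in0=1, in1=1, in2=1, in3=1, in4=1, in5=0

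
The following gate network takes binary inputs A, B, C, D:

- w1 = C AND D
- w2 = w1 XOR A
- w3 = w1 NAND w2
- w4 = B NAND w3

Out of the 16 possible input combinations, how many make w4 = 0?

7

w4 = B NAND w3 must be 0, so both B = 1 and w3 = 1.
Enumerating the 16 input combinations, 7 give w4 = 0 and 9 give w4 = 1.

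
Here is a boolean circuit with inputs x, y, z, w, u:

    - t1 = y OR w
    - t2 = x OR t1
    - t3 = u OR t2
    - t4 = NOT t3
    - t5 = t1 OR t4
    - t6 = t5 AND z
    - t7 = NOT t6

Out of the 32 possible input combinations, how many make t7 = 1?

19

t7 = NOT t6 must be 1, so t6 = 0.
t6 = t5 AND z must be 0, so at least one of t5, z is 0.
Enumerating the 32 input combinations, 19 give t7 = 1 and 13 give t7 = 0.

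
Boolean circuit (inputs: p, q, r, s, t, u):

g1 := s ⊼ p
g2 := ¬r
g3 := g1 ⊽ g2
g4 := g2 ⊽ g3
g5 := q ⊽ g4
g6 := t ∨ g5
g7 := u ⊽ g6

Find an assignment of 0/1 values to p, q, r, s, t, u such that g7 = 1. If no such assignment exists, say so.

p=0, q=1, r=1, s=1, t=0, u=0

g7 = u ⊽ g6 must be 1, so both u = 0 and g6 = 0.
g6 = t ∨ g5 must be 0, so both t = 0 and g5 = 0.
g5 = q ⊽ g4 must be 0, so at least one of q, g4 is 1.
Check with p=0, q=1, r=1, s=1, t=0, u=0:
g1 = s ⊼ p = 1 ⊼ 0 = 1
g2 = ¬r = ¬1 = 0
g3 = g1 ⊽ g2 = 1 ⊽ 0 = 0
g4 = g2 ⊽ g3 = 0 ⊽ 0 = 1
g5 = q ⊽ g4 = 1 ⊽ 1 = 0
g6 = t ∨ g5 = 0 ∨ 0 = 0
g7 = u ⊽ g6 = 0 ⊽ 0 = 1
So g7 = 1 as required.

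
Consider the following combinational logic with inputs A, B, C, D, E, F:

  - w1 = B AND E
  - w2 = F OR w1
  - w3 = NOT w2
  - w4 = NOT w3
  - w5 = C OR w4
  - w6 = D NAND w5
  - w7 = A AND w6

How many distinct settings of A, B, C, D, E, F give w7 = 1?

19

w7 = A AND w6 must be 1, so both A = 1 and w6 = 1.
Enumerating the 64 input combinations, 19 give w7 = 1 and 45 give w7 = 0.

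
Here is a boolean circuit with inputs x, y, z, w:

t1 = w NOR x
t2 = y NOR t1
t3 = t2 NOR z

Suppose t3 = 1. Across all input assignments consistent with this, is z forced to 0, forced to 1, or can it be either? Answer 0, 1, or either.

t3 = t2 NOR z must be 1, so both t2 = 0 and z = 0.
t2 = y NOR t1 must be 0, so at least one of y, t1 is 1.
Every assignment with t3 = 1 has z = 0; there are 5 such assignment(s).

0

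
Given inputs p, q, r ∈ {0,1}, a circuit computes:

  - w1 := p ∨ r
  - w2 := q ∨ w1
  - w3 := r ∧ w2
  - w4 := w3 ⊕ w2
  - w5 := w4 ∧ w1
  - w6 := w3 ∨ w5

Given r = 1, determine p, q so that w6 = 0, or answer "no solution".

With r = 1 fixed, none of the 4 settings of p, q give w6 = 0.
For example, with p=1, q=1:
w1 = p ∨ r = 1 ∨ 1 = 1
w2 = q ∨ w1 = 1 ∨ 1 = 1
w3 = r ∧ w2 = 1 ∧ 1 = 1
w4 = w3 ⊕ w2 = 1 ⊕ 1 = 0
w5 = w4 ∧ w1 = 0 ∧ 1 = 0
w6 = w3 ∨ w5 = 1 ∨ 0 = 1
giving w6 = 1 ≠ 0.

no solution exists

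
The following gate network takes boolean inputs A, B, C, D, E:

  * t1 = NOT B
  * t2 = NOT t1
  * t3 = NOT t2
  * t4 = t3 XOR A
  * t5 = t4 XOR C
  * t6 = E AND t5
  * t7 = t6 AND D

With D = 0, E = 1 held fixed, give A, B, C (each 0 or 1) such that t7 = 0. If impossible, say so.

A=0 B=1 C=0

t7 = t6 AND D must be 0, so at least one of t6, D is 0.
Check with D = 0, E = 1 and A=0, B=1, C=0:
t1 = NOT B = NOT 1 = 0
t2 = NOT t1 = NOT 0 = 1
t3 = NOT t2 = NOT 1 = 0
t4 = t3 XOR A = 0 XOR 0 = 0
t5 = t4 XOR C = 0 XOR 0 = 0
t6 = E AND t5 = 1 AND 0 = 0
t7 = t6 AND D = 0 AND 0 = 0
So t7 = 0.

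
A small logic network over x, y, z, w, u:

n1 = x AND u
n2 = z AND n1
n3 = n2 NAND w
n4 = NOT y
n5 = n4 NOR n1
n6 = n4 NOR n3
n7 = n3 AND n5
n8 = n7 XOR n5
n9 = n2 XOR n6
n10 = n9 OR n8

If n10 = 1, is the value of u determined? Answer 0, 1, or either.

1

n10 = n9 OR n8 must be 1, so at least one of n9, n8 is 1.
Every assignment with n10 = 1 has u = 1; there are 3 such assignment(s).
  x=1, y=0, z=1, w=0, u=1
  x=1, y=0, z=1, w=1, u=1
  x=1, y=1, z=1, w=0, u=1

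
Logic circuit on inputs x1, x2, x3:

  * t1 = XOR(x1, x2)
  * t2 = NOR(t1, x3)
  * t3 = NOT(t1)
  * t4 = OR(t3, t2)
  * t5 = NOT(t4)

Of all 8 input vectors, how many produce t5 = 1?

t5 = NOT(t4) must be 1, so t4 = 0.
t4 = OR(t3, t2) must be 0, so both t3 = 0 and t2 = 0.
Satisfying assignments:
  x1=0, x2=1, x3=0
  x1=0, x2=1, x3=1
  x1=1, x2=0, x3=0
  x1=1, x2=0, x3=1

4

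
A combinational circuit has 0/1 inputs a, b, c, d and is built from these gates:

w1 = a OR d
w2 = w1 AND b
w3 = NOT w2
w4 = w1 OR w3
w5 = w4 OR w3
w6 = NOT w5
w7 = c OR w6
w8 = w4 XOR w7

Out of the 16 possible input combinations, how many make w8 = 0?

w8 = w4 XOR w7 must be 0, so w4 and w7 are equal.
Enumerating the 16 input combinations, 8 give w8 = 0 and 8 give w8 = 1.

8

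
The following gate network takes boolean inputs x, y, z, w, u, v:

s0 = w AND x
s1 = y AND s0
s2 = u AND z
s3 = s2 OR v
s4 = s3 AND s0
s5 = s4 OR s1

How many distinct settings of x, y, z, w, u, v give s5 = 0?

51

s5 = s4 OR s1 must be 0, so both s4 = 0 and s1 = 0.
Enumerating the 64 input combinations, 51 give s5 = 0 and 13 give s5 = 1.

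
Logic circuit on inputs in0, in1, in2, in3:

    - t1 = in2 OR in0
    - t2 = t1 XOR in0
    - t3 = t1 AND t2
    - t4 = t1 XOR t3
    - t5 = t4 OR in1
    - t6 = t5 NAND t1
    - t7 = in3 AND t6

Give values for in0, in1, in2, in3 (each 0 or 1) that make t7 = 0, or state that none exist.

in0=0, in1=1, in2=0, in3=0

Check with in0=0, in1=1, in2=0, in3=0:
t1 = in2 OR in0 = 0 OR 0 = 0
t2 = t1 XOR in0 = 0 XOR 0 = 0
t3 = t1 AND t2 = 0 AND 0 = 0
t4 = t1 XOR t3 = 0 XOR 0 = 0
t5 = t4 OR in1 = 0 OR 1 = 1
t6 = t5 NAND t1 = 1 NAND 0 = 1
t7 = in3 AND t6 = 0 AND 1 = 0
So t7 = 0 as required.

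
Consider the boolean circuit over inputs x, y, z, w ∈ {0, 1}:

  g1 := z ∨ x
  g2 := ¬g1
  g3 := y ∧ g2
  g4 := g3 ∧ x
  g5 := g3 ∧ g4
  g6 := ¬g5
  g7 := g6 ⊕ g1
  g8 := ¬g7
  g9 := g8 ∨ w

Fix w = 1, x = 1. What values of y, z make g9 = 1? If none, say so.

g9 = g8 ∨ w must be 1, so at least one of g8, w is 1.
Check with w = 1, x = 1 and y=0, z=0:
g1 = z ∨ x = 0 ∨ 1 = 1
g2 = ¬g1 = ¬1 = 0
g3 = y ∧ g2 = 0 ∧ 0 = 0
g4 = g3 ∧ x = 0 ∧ 1 = 0
g5 = g3 ∧ g4 = 0 ∧ 0 = 0
g6 = ¬g5 = ¬0 = 1
g7 = g6 ⊕ g1 = 1 ⊕ 1 = 0
g8 = ¬g7 = ¬0 = 1
g9 = g8 ∨ w = 1 ∨ 1 = 1
So g9 = 1.

y=0 z=0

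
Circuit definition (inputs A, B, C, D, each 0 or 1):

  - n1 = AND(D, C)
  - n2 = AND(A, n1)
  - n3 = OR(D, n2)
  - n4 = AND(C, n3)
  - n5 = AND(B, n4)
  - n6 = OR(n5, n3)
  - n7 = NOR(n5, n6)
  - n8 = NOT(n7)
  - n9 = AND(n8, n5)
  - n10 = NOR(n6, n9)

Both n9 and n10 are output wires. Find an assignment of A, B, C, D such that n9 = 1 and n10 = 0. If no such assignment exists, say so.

Check with A=1 B=1 C=1 D=1:
n1 = AND(D, C) = AND(1, 1) = 1
n2 = AND(A, n1) = AND(1, 1) = 1
n3 = OR(D, n2) = OR(1, 1) = 1
n4 = AND(C, n3) = AND(1, 1) = 1
n5 = AND(B, n4) = AND(1, 1) = 1
n6 = OR(n5, n3) = OR(1, 1) = 1
n7 = NOR(n5, n6) = NOR(1, 1) = 0
n8 = NOT(n7) = NOT 0 = 1
n9 = AND(n8, n5) = AND(1, 1) = 1
n10 = NOR(n6, n9) = NOR(1, 1) = 0
So n9 = 1 and n10 = 0.

A=1 B=1 C=1 D=1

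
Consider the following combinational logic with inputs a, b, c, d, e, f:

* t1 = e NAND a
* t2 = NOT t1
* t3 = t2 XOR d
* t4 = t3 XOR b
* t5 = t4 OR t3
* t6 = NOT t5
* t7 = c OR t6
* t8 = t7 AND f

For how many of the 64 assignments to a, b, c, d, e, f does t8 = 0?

44

t8 = t7 AND f must be 0, so at least one of t7, f is 0.
Enumerating the 64 input combinations, 44 give t8 = 0 and 20 give t8 = 1.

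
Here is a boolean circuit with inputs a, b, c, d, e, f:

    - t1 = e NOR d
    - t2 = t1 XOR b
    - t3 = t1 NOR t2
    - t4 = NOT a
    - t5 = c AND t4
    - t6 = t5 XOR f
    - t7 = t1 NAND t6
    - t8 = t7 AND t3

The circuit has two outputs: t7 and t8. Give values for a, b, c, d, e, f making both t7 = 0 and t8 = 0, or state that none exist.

Check with a=1 b=1 c=0 d=0 e=0 f=1:
t1 = e NOR d = 0 NOR 0 = 1
t2 = t1 XOR b = 1 XOR 1 = 0
t3 = t1 NOR t2 = 1 NOR 0 = 0
t4 = NOT a = NOT 1 = 0
t5 = c AND t4 = 0 AND 0 = 0
t6 = t5 XOR f = 0 XOR 1 = 1
t7 = t1 NAND t6 = 1 NAND 1 = 0
t8 = t7 AND t3 = 0 AND 0 = 0
So t7 = 0 and t8 = 0.

a=1 b=1 c=0 d=0 e=0 f=1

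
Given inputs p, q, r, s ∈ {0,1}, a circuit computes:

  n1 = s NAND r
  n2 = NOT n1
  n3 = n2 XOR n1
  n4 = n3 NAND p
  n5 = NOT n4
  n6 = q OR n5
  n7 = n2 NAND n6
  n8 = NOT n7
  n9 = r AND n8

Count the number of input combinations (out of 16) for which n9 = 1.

n9 = r AND n8 must be 1, so both r = 1 and n8 = 1.
Enumerating the 16 input combinations, 3 give n9 = 1 and 13 give n9 = 0.

3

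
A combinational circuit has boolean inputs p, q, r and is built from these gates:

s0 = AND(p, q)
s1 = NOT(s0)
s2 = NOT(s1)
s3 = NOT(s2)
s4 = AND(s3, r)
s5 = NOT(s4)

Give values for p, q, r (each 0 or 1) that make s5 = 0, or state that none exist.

s5 = NOT(s4) must be 0, so s4 = 1.
Check with p=0 q=0 r=1:
s0 = AND(p, q) = AND(0, 0) = 0
s1 = NOT(s0) = NOT 0 = 1
s2 = NOT(s1) = NOT 1 = 0
s3 = NOT(s2) = NOT 0 = 1
s4 = AND(s3, r) = AND(1, 1) = 1
s5 = NOT(s4) = NOT 1 = 0
So s5 = 0 as required.

p=0 q=0 r=1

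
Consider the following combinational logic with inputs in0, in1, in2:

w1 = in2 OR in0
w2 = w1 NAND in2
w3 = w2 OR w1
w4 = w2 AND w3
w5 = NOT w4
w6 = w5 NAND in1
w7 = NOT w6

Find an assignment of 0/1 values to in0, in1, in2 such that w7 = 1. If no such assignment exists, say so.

in0=1, in1=1, in2=1

w7 = NOT w6 must be 1, so w6 = 0.
w6 = w5 NAND in1 must be 0, so both w5 = 1 and in1 = 1.
w5 = NOT w4 must be 1, so w4 = 0.
Check with in0=1, in1=1, in2=1:
w1 = in2 OR in0 = 1 OR 1 = 1
w2 = w1 NAND in2 = 1 NAND 1 = 0
w3 = w2 OR w1 = 0 OR 1 = 1
w4 = w2 AND w3 = 0 AND 1 = 0
w5 = NOT w4 = NOT 0 = 1
w6 = w5 NAND in1 = 1 NAND 1 = 0
w7 = NOT w6 = NOT 0 = 1
So w7 = 1 as required.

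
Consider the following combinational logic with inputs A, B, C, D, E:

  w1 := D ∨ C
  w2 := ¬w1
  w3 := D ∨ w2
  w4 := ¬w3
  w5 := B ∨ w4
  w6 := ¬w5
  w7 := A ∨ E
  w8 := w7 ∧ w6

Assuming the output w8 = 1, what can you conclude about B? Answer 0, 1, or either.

0

w8 = w7 ∧ w6 must be 1, so both w7 = 1 and w6 = 1.
w7 = A ∨ E must be 1, so at least one of A, E is 1.
Every assignment with w8 = 1 has B = 0; there are 9 such assignment(s).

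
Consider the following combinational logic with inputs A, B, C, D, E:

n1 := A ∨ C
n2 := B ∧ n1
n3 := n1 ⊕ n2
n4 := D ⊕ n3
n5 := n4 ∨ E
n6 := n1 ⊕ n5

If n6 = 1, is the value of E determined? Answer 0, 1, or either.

either

Both values of E occur among assignments with n6 = 1:
  E=0: A=0, B=0, C=0, D=1, E=0
  E=1: A=0, B=0, C=0, D=0, E=1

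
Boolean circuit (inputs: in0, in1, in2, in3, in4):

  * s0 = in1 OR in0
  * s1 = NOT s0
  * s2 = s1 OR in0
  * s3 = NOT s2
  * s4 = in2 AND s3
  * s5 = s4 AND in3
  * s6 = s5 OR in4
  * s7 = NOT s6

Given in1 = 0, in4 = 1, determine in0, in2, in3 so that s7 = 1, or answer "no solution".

no solution exists

With in1 = 0, in4 = 1 fixed, none of the 8 settings of in0, in2, in3 give s7 = 1.
For example, with in0=0, in2=0, in3=0:
s0 = in1 OR in0 = 0 OR 0 = 0
s1 = NOT s0 = NOT 0 = 1
s2 = s1 OR in0 = 1 OR 0 = 1
s3 = NOT s2 = NOT 1 = 0
s4 = in2 AND s3 = 0 AND 0 = 0
s5 = s4 AND in3 = 0 AND 0 = 0
s6 = s5 OR in4 = 0 OR 1 = 1
s7 = NOT s6 = NOT 1 = 0
giving s7 = 0 ≠ 1.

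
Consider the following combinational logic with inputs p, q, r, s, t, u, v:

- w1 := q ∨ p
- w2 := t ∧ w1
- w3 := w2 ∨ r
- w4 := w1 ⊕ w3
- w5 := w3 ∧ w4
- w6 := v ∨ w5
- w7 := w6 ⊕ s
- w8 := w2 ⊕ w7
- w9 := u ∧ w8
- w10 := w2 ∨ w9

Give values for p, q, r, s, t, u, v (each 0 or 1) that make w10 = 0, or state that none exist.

Check with p=0, q=0, r=0, s=1, t=1, u=0, v=0:
w1 = q ∨ p = 0 ∨ 0 = 0
w2 = t ∧ w1 = 1 ∧ 0 = 0
w3 = w2 ∨ r = 0 ∨ 0 = 0
w4 = w1 ⊕ w3 = 0 ⊕ 0 = 0
w5 = w3 ∧ w4 = 0 ∧ 0 = 0
w6 = v ∨ w5 = 0 ∨ 0 = 0
w7 = w6 ⊕ s = 0 ⊕ 1 = 1
w8 = w2 ⊕ w7 = 0 ⊕ 1 = 1
w9 = u ∧ w8 = 0 ∧ 1 = 0
w10 = w2 ∨ w9 = 0 ∨ 0 = 0
So w10 = 0 as required.

p=0, q=0, r=0, s=1, t=1, u=0, v=0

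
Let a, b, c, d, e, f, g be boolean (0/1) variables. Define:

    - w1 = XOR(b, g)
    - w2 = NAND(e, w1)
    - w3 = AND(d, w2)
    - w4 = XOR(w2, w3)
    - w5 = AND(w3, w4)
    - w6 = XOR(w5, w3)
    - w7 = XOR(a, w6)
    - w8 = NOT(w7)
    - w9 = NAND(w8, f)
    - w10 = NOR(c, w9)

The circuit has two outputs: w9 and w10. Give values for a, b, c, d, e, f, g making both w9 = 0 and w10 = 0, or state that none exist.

a=0, b=1, c=1, d=0, e=1, f=1, g=0

Check with a=0, b=1, c=1, d=0, e=1, f=1, g=0:
w1 = XOR(b, g) = XOR(1, 0) = 1
w2 = NAND(e, w1) = NAND(1, 1) = 0
w3 = AND(d, w2) = AND(0, 0) = 0
w4 = XOR(w2, w3) = XOR(0, 0) = 0
w5 = AND(w3, w4) = AND(0, 0) = 0
w6 = XOR(w5, w3) = XOR(0, 0) = 0
w7 = XOR(a, w6) = XOR(0, 0) = 0
w8 = NOT(w7) = NOT 0 = 1
w9 = NAND(w8, f) = NAND(1, 1) = 0
w10 = NOR(c, w9) = NOR(1, 0) = 0
So w9 = 0 and w10 = 0.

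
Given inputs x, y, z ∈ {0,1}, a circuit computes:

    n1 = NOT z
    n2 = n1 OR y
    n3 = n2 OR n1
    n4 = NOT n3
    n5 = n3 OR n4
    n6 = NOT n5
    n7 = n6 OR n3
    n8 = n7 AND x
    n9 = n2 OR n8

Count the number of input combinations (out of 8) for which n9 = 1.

n9 = n2 OR n8 must be 1, so at least one of n2, n8 is 1.
Satisfying assignments:
  x=0, y=0, z=0
  x=0, y=1, z=0
  x=0, y=1, z=1
  x=1, y=0, z=0
  x=1, y=1, z=0
  x=1, y=1, z=1

6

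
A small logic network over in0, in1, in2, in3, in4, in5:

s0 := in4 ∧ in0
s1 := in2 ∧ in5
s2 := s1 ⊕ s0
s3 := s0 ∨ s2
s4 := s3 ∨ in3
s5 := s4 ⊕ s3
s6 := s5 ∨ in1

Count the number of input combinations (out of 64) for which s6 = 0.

23

s6 = s5 ∨ in1 must be 0, so both s5 = 0 and in1 = 0.
Enumerating the 64 input combinations, 23 give s6 = 0 and 41 give s6 = 1.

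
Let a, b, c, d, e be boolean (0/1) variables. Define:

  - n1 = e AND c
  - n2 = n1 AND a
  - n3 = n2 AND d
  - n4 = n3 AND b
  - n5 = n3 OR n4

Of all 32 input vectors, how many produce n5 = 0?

n5 = n3 OR n4 must be 0, so both n3 = 0 and n4 = 0.
n3 = n2 AND d must be 0, so at least one of n2, d is 0.
n4 = n3 AND b must be 0, so at least one of n3, b is 0.
Enumerating the 32 input combinations, 30 give n5 = 0 and 2 give n5 = 1.

30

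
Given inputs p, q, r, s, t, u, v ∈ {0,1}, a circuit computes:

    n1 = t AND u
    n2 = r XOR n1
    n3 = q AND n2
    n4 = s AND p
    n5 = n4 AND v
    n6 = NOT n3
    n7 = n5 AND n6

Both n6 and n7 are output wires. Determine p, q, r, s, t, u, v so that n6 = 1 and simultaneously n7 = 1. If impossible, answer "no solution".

Check with p=1, q=0, r=1, s=1, t=1, u=0, v=1:
n1 = t AND u = 1 AND 0 = 0
n2 = r XOR n1 = 1 XOR 0 = 1
n3 = q AND n2 = 0 AND 1 = 0
n4 = s AND p = 1 AND 1 = 1
n5 = n4 AND v = 1 AND 1 = 1
n6 = NOT n3 = NOT 0 = 1
n7 = n5 AND n6 = 1 AND 1 = 1
So n6 = 1 and n7 = 1.

p=1, q=0, r=1, s=1, t=1, u=0, v=1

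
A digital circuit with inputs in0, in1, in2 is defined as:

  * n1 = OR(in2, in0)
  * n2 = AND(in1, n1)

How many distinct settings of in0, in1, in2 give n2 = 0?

5

n2 = AND(in1, n1) must be 0, so at least one of in1, n1 is 0.
Satisfying assignments:
  in0=0, in1=0, in2=0
  in0=0, in1=0, in2=1
  in0=0, in1=1, in2=0
  in0=1, in1=0, in2=0
  in0=1, in1=0, in2=1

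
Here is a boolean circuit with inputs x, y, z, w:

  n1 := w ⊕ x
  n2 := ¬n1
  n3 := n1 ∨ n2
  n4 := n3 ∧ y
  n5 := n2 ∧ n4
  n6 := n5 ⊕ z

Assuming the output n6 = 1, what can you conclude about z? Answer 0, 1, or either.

either

Both values of z occur among assignments with n6 = 1:
  z=0: x=0, y=1, z=0, w=0
  z=1: x=0, y=0, z=1, w=0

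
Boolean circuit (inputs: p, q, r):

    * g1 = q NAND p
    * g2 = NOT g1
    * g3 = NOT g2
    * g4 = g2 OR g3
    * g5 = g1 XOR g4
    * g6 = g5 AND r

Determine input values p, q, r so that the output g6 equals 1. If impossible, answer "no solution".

p=1, q=1, r=1

g6 = g5 AND r must be 1, so both g5 = 1 and r = 1.
Check with p=1, q=1, r=1:
g1 = q NAND p = 1 NAND 1 = 0
g2 = NOT g1 = NOT 0 = 1
g3 = NOT g2 = NOT 1 = 0
g4 = g2 OR g3 = 1 OR 0 = 1
g5 = g1 XOR g4 = 0 XOR 1 = 1
g6 = g5 AND r = 1 AND 1 = 1
So g6 = 1 as required.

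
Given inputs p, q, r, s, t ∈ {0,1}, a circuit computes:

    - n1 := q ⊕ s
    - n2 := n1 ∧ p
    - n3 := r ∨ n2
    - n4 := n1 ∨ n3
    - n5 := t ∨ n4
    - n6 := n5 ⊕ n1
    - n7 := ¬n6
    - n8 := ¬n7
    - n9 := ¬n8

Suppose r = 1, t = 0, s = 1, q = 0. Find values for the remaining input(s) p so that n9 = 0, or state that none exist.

no solution exists

With r = 1, t = 0, s = 1, q = 0 fixed, none of the 2 settings of p give n9 = 0.
For example, with p=0:
n1 = q ⊕ s = 0 ⊕ 1 = 1
n2 = n1 ∧ p = 1 ∧ 0 = 0
n3 = r ∨ n2 = 1 ∨ 0 = 1
n4 = n1 ∨ n3 = 1 ∨ 1 = 1
n5 = t ∨ n4 = 0 ∨ 1 = 1
n6 = n5 ⊕ n1 = 1 ⊕ 1 = 0
n7 = ¬n6 = ¬0 = 1
n8 = ¬n7 = ¬1 = 0
n9 = ¬n8 = ¬0 = 1
giving n9 = 1 ≠ 0.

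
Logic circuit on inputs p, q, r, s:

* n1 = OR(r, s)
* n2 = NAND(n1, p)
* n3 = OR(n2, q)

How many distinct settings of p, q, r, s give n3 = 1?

13

n3 = OR(n2, q) must be 1, so at least one of n2, q is 1.
Enumerating the 16 input combinations, 13 give n3 = 1 and 3 give n3 = 0.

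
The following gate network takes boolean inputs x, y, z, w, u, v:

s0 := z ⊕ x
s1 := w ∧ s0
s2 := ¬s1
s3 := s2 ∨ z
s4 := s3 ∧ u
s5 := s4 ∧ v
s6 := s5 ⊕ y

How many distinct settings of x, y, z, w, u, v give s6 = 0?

32

s6 = s5 ⊕ y must be 0, so s5 and y are equal.
Enumerating the 64 input combinations, 32 give s6 = 0 and 32 give s6 = 1.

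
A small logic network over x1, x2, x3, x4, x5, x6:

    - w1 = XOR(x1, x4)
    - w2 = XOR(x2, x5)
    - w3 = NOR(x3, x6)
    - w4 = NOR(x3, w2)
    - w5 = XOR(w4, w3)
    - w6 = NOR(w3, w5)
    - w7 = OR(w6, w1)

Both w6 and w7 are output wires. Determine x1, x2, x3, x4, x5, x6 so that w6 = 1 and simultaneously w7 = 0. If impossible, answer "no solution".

Across all 64 input combinations, none give both w6 = 1 and w7 = 0.

no solution exists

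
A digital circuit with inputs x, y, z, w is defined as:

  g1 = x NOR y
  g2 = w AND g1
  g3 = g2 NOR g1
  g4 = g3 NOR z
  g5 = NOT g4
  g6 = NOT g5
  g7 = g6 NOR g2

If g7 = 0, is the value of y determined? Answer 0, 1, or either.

0

g7 = g6 NOR g2 must be 0, so at least one of g6, g2 is 1.
Every assignment with g7 = 0 has y = 0; there are 3 such assignment(s).
  x=0, y=0, z=0, w=0
  x=0, y=0, z=0, w=1
  x=0, y=0, z=1, w=1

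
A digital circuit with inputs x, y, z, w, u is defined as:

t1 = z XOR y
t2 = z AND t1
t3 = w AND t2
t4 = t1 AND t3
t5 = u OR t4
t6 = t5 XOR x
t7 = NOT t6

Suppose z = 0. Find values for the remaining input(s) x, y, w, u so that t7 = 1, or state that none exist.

x=0 y=0 w=1 u=0

Check with z = 0 and x=0, y=0, w=1, u=0:
t1 = z XOR y = 0 XOR 0 = 0
t2 = z AND t1 = 0 AND 0 = 0
t3 = w AND t2 = 1 AND 0 = 0
t4 = t1 AND t3 = 0 AND 0 = 0
t5 = u OR t4 = 0 OR 0 = 0
t6 = t5 XOR x = 0 XOR 0 = 0
t7 = NOT t6 = NOT 0 = 1
So t7 = 1.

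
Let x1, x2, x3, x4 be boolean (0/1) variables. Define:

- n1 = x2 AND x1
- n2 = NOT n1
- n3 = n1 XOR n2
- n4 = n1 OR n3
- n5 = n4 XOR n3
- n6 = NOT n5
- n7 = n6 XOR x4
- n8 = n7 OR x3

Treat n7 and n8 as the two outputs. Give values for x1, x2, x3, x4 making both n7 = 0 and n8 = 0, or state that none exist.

Check with x1=1 x2=1 x3=0 x4=1:
n1 = x2 AND x1 = 1 AND 1 = 1
n2 = NOT n1 = NOT 1 = 0
n3 = n1 XOR n2 = 1 XOR 0 = 1
n4 = n1 OR n3 = 1 OR 1 = 1
n5 = n4 XOR n3 = 1 XOR 1 = 0
n6 = NOT n5 = NOT 0 = 1
n7 = n6 XOR x4 = 1 XOR 1 = 0
n8 = n7 OR x3 = 0 OR 0 = 0
So n7 = 0 and n8 = 0.

x1=1 x2=1 x3=0 x4=1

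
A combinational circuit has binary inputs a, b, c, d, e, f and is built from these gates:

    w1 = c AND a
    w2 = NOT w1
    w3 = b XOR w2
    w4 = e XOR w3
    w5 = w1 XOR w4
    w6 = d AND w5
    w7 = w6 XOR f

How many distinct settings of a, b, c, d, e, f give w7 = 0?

w7 = w6 XOR f must be 0, so w6 and f are equal.
Enumerating the 64 input combinations, 32 give w7 = 0 and 32 give w7 = 1.

32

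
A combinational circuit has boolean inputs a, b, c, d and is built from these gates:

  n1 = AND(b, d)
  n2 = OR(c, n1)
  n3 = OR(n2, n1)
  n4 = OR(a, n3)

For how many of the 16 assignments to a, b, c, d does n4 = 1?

n4 = OR(a, n3) must be 1, so at least one of a, n3 is 1.
Enumerating the 16 input combinations, 13 give n4 = 1 and 3 give n4 = 0.

13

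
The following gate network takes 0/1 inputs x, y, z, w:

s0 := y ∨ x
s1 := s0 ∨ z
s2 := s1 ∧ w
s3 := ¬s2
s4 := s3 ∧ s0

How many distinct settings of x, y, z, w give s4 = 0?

10

s4 = s3 ∧ s0 must be 0, so at least one of s3, s0 is 0.
Enumerating the 16 input combinations, 10 give s4 = 0 and 6 give s4 = 1.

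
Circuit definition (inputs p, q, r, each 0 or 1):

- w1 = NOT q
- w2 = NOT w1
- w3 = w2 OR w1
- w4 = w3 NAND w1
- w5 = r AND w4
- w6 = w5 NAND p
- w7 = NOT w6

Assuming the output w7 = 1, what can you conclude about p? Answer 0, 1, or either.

w7 = NOT w6 must be 1, so w6 = 0.
w6 = w5 NAND p must be 0, so both w5 = 1 and p = 1.
Every assignment with w7 = 1 has p = 1; there are 1 such assignment(s).
  p=1, q=1, r=1

1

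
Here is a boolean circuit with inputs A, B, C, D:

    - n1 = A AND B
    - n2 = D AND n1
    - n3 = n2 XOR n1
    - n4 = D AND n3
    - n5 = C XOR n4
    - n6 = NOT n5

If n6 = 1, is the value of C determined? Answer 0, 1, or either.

0

n6 = NOT n5 must be 1, so n5 = 0.
Every assignment with n6 = 1 has C = 0; there are 8 such assignment(s).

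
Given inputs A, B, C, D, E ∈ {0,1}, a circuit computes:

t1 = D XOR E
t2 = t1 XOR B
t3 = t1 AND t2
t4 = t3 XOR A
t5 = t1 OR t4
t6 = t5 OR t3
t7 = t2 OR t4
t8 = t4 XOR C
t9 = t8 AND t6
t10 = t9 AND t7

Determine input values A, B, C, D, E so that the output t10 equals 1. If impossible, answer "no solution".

t10 = t9 AND t7 must be 1, so both t9 = 1 and t7 = 1.
t9 = t8 AND t6 must be 1, so both t8 = 1 and t6 = 1.
t7 = t2 OR t4 must be 1, so at least one of t2, t4 is 1.
Check with A=0 B=0 C=0 D=0 E=1:
t1 = D XOR E = 0 XOR 1 = 1
t2 = t1 XOR B = 1 XOR 0 = 1
t3 = t1 AND t2 = 1 AND 1 = 1
t4 = t3 XOR A = 1 XOR 0 = 1
t5 = t1 OR t4 = 1 OR 1 = 1
t6 = t5 OR t3 = 1 OR 1 = 1
t7 = t2 OR t4 = 1 OR 1 = 1
t8 = t4 XOR C = 1 XOR 0 = 1
t9 = t8 AND t6 = 1 AND 1 = 1
t10 = t9 AND t7 = 1 AND 1 = 1
So t10 = 1 as required.

A=0 B=0 C=0 D=0 E=1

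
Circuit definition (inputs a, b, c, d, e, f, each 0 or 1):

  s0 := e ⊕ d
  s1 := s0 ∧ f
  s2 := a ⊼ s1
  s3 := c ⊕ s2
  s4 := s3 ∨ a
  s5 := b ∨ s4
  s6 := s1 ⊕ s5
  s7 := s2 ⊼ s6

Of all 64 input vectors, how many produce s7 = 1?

20

s7 = s2 ⊼ s6 must be 1, so at least one of s2, s6 is 0.
Enumerating the 64 input combinations, 20 give s7 = 1 and 44 give s7 = 0.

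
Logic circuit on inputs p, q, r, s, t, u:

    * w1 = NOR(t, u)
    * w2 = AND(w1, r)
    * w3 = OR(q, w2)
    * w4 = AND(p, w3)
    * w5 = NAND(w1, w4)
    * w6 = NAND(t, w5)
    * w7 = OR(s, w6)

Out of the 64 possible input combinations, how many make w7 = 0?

w7 = OR(s, w6) must be 0, so both s = 0 and w6 = 0.
w6 = NAND(t, w5) must be 0, so both t = 1 and w5 = 1.
Enumerating the 64 input combinations, 16 give w7 = 0 and 48 give w7 = 1.

16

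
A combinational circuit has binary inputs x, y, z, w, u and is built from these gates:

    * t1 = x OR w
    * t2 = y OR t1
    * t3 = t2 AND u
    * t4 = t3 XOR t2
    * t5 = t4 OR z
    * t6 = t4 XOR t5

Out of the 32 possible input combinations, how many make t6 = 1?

t6 = t4 XOR t5 must be 1, so t4 and t5 differ.
Enumerating the 32 input combinations, 9 give t6 = 1 and 23 give t6 = 0.

9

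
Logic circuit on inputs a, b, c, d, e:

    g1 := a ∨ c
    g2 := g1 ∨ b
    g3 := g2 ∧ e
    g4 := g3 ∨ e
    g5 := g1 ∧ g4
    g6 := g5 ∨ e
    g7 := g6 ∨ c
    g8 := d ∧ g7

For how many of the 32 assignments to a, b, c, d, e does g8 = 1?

12

g8 = d ∧ g7 must be 1, so both d = 1 and g7 = 1.
g7 = g6 ∨ c must be 1, so at least one of g6, c is 1.
Enumerating the 32 input combinations, 12 give g8 = 1 and 20 give g8 = 0.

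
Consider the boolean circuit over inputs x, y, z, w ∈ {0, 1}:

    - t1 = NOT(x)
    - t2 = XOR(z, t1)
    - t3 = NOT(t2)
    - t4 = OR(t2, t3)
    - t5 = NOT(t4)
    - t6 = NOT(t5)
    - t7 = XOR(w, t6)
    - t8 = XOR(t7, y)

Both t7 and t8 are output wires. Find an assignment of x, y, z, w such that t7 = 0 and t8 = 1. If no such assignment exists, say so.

Check with x=0, y=1, z=0, w=1:
t1 = NOT(x) = NOT 0 = 1
t2 = XOR(z, t1) = XOR(0, 1) = 1
t3 = NOT(t2) = NOT 1 = 0
t4 = OR(t2, t3) = OR(1, 0) = 1
t5 = NOT(t4) = NOT 1 = 0
t6 = NOT(t5) = NOT 0 = 1
t7 = XOR(w, t6) = XOR(1, 1) = 0
t8 = XOR(t7, y) = XOR(0, 1) = 1
So t7 = 0 and t8 = 1.

x=0, y=1, z=0, w=1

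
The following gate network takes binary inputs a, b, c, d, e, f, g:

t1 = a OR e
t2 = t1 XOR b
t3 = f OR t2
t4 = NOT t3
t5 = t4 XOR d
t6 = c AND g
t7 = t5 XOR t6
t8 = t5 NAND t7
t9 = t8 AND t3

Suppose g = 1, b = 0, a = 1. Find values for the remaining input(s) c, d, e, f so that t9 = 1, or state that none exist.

c=1 d=0 e=0 f=0

t9 = t8 AND t3 must be 1, so both t8 = 1 and t3 = 1.
t8 = t5 NAND t7 must be 1, so at least one of t5, t7 is 0.
Check with g = 1, b = 0, a = 1 and c=1, d=0, e=0, f=0:
t1 = a OR e = 1 OR 0 = 1
t2 = t1 XOR b = 1 XOR 0 = 1
t3 = f OR t2 = 0 OR 1 = 1
t4 = NOT t3 = NOT 1 = 0
t5 = t4 XOR d = 0 XOR 0 = 0
t6 = c AND g = 1 AND 1 = 1
t7 = t5 XOR t6 = 0 XOR 1 = 1
t8 = t5 NAND t7 = 0 NAND 1 = 1
t9 = t8 AND t3 = 1 AND 1 = 1
So t9 = 1.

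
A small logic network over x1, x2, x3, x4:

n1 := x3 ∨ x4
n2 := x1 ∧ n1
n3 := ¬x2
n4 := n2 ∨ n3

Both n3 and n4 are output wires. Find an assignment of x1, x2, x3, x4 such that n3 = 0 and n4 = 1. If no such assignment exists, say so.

Check with x1=1, x2=1, x3=0, x4=1:
n1 = x3 ∨ x4 = 0 ∨ 1 = 1
n2 = x1 ∧ n1 = 1 ∧ 1 = 1
n3 = ¬x2 = ¬1 = 0
n4 = n2 ∨ n3 = 1 ∨ 0 = 1
So n3 = 0 and n4 = 1.

x1=1, x2=1, x3=0, x4=1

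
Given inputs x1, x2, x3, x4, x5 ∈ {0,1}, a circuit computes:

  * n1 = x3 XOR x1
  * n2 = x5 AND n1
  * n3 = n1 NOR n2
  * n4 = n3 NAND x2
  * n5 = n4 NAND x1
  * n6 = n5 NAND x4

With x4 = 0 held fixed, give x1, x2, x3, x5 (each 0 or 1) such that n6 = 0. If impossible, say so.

With x4 = 0 fixed, none of the 16 settings of x1, x2, x3, x5 give n6 = 0.
For example, with x1=0, x2=1, x3=0, x5=0:
n1 = x3 XOR x1 = 0 XOR 0 = 0
n2 = x5 AND n1 = 0 AND 0 = 0
n3 = n1 NOR n2 = 0 NOR 0 = 1
n4 = n3 NAND x2 = 1 NAND 1 = 0
n5 = n4 NAND x1 = 0 NAND 0 = 1
n6 = n5 NAND x4 = 1 NAND 0 = 1
giving n6 = 1 ≠ 0.

no solution exists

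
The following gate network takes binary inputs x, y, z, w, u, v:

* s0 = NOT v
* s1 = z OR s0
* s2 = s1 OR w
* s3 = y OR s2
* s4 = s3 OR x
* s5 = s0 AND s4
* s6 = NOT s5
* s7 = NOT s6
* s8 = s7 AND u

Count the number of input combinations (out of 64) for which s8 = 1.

s8 = s7 AND u must be 1, so both s7 = 1 and u = 1.
Enumerating the 64 input combinations, 16 give s8 = 1 and 48 give s8 = 0.

16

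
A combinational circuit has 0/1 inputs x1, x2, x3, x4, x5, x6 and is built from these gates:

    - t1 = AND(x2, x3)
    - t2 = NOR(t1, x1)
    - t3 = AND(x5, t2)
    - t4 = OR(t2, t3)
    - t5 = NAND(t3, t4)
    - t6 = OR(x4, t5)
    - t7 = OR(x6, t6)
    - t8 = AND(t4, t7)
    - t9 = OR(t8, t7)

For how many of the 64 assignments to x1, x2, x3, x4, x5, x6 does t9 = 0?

t9 = OR(t8, t7) must be 0, so both t8 = 0 and t7 = 0.
t8 = AND(t4, t7) must be 0, so at least one of t4, t7 is 0.
t7 = OR(x6, t6) must be 0, so both x6 = 0 and t6 = 0.
Satisfying assignments:
  x1=0, x2=0, x3=0, x4=0, x5=1, x6=0
  x1=0, x2=0, x3=1, x4=0, x5=1, x6=0
  x1=0, x2=1, x3=0, x4=0, x5=1, x6=0

3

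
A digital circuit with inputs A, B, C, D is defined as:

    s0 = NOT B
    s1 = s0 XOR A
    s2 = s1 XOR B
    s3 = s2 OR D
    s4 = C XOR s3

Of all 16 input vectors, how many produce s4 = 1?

8

s4 = C XOR s3 must be 1, so C and s3 differ.
Enumerating the 16 input combinations, 8 give s4 = 1 and 8 give s4 = 0.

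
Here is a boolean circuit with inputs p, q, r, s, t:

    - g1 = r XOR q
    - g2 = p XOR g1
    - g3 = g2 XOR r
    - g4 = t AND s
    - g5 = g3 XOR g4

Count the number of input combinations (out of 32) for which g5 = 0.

16

g5 = g3 XOR g4 must be 0, so g3 and g4 are equal.
Enumerating the 32 input combinations, 16 give g5 = 0 and 16 give g5 = 1.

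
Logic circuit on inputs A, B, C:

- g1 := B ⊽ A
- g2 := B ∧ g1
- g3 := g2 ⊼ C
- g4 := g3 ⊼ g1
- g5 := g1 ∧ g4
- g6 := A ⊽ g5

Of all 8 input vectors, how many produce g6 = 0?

4

g6 = A ⊽ g5 must be 0, so at least one of A, g5 is 1.
Satisfying assignments:
  A=1, B=0, C=0
  A=1, B=0, C=1
  A=1, B=1, C=0
  A=1, B=1, C=1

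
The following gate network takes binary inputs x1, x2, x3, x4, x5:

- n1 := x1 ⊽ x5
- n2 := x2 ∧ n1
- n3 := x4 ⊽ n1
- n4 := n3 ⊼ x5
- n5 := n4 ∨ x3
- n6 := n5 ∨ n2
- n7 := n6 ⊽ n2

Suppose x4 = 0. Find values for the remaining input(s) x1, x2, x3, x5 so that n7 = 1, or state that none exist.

Check with x4 = 0 and x1=0, x2=1, x3=0, x5=1:
n1 = x1 ⊽ x5 = 0 ⊽ 1 = 0
n2 = x2 ∧ n1 = 1 ∧ 0 = 0
n3 = x4 ⊽ n1 = 0 ⊽ 0 = 1
n4 = n3 ⊼ x5 = 1 ⊼ 1 = 0
n5 = n4 ∨ x3 = 0 ∨ 0 = 0
n6 = n5 ∨ n2 = 0 ∨ 0 = 0
n7 = n6 ⊽ n2 = 0 ⊽ 0 = 1
So n7 = 1.

x1=0, x2=1, x3=0, x5=1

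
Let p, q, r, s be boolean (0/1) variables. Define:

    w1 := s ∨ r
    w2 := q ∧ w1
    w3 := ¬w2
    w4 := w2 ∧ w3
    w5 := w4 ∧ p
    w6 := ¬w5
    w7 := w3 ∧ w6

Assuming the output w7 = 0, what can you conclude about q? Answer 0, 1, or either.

1

w7 = w3 ∧ w6 must be 0, so at least one of w3, w6 is 0.
Every assignment with w7 = 0 has q = 1; there are 6 such assignment(s).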